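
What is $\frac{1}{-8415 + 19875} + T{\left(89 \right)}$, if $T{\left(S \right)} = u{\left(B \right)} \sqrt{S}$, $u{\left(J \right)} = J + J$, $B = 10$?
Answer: $\frac{1}{11460} + 20 \sqrt{89} \approx 188.68$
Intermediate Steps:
$u{\left(J \right)} = 2 J$
$T{\left(S \right)} = 20 \sqrt{S}$ ($T{\left(S \right)} = 2 \cdot 10 \sqrt{S} = 20 \sqrt{S}$)
$\frac{1}{-8415 + 19875} + T{\left(89 \right)} = \frac{1}{-8415 + 19875} + 20 \sqrt{89} = \frac{1}{11460} + 20 \sqrt{89}$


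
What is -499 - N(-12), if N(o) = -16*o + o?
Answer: -679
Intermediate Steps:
N(o) = -15*o
-499 - N(-12) = -499 - (-15)*(-12) = -499 - 1*180 = -499 - 180 = -679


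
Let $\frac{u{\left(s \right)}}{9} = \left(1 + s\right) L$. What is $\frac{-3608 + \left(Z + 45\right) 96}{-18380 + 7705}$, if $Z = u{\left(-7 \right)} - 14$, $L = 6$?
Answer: $\frac{31736}{10675} \approx 2.9729$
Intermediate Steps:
$u{\left(s \right)} = 54 + 54 s$ ($u{\left(s \right)} = 9 \left(1 + s\right) 6 = 9 \left(6 + 6 s\right) = 54 + 54 s$)
$Z = -338$ ($Z = \left(54 + 54 \left(-7\right)\right) - 14 = \left(54 - 378\right) - 14 = -324 - 14 = -338$)
$\frac{-3608 + \left(Z + 45\right) 96}{-18380 + 7705} = \frac{-3608 + \left(-338 + 45\right) 96}{-18380 + 7705} = \frac{-3608 - 28128}{-10675} = \left(-3608 - 28128\right) \left(- \frac{1}{10675}\right) = \left(-31736\right) \left(- \frac{1}{10675}\right) = \frac{31736}{10675}$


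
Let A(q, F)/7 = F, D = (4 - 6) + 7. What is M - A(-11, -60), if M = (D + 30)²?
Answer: 1645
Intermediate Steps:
D = 5 (D = -2 + 7 = 5)
A(q, F) = 7*F
M = 1225 (M = (5 + 30)² = 35² = 1225)
M - A(-11, -60) = 1225 - 7*(-60) = 1225 - 1*(-420) = 1225 + 420 = 1645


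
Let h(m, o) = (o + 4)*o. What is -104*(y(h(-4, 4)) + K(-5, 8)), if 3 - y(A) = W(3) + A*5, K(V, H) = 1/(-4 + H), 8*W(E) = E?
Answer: 16341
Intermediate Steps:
W(E) = E/8
h(m, o) = o*(4 + o) (h(m, o) = (4 + o)*o = o*(4 + o))
y(A) = 21/8 - 5*A (y(A) = 3 - ((1/8)*3 + A*5) = 3 - (3/8 + 5*A) = 3 + (-3/8 - 5*A) = 21/8 - 5*A)
-104*(y(h(-4, 4)) + K(-5, 8)) = -104*((21/8 - 20*(4 + 4)) + 1/(-4 + 8)) = -104*((21/8 - 20*8) + 1/4) = -104*((21/8 - 5*32) + 1/4) = -104*((21/8 - 160) + 1/4) = -104*(-1259/8 + 1/4) = -104*(-1257/8) = 16341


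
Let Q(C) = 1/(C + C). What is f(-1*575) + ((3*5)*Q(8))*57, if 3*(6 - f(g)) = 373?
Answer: -3115/48 ≈ -64.896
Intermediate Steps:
f(g) = -355/3 (f(g) = 6 - ⅓*373 = 6 - 373/3 = -355/3)
Q(C) = 1/(2*C)
f(-1*575) + ((3*5)*Q(8))*57 = -355/3 + ((3*5)*((½)/8))*57 = -355/3 + (15*((½)*(⅛)))*57 = -355/3 + (15*(1/16))*57 = -355/3 + (15/16)*57 = -355/3 + 855/16 = -3115/48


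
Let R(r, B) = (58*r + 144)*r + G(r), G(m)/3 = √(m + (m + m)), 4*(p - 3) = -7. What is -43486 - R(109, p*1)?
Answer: -748280 - 3*√327 ≈ -7.4833e+5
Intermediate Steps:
p = 5/4 (p = 3 + (¼)*(-7) = 3 - 7/4 = 5/4 ≈ 1.2500)
G(m) = 3*√3*√m (G(m) = 3*√(m + (m + m)) = 3*√(m + 2*m) = 3*√(3*m) = 3*(√3*√m) = 3*√3*√m)
R(r, B) = r*(144 + 58*r) + 3*√3*√r (R(r, B) = (58*r + 144)*r + 3*√3*√r = (144 + 58*r)*r + 3*√3*√r = r*(144 + 58*r) + 3*√3*√r)
-43486 - R(109, p*1) = -43486 - (58*109² + 144*109 + 3*√3*√109) = -43486 - (58*11881 + 15696 + 3*√327) = -43486 - (689098 + 15696 + 3*√327) = -43486 - (704794 + 3*√327) = -43486 + (-704794 - 3*√327) = -748280 - 3*√327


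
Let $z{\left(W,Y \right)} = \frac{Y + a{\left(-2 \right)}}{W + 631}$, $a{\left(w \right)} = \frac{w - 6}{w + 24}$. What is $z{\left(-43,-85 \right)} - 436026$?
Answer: $- \frac{940072369}{2156} \approx -4.3603 \cdot 10^{5}$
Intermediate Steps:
$a{\left(w \right)} = \frac{-6 + w}{24 + w}$
$z{\left(W,Y \right)} = \frac{- \frac{4}{11} + Y}{631 + W}$ ($z{\left(W,Y \right)} = \frac{Y + \frac{-6 - 2}{24 - 2}}{W + 631} = \frac{Y + \frac{1}{22} \left(-8\right)}{631 + W} = \frac{Y - \frac{4}{11}}{631 + W} = \frac{- \frac{4}{11} + Y}{631 + W}$)
$z{\left(-43,-85 \right)} - 436026 = \frac{- \frac{4}{11} - 85}{631 - 43} - 436026 = \frac{1}{588} \left(- \frac{939}{11}\right) - 436026 = - \frac{313}{2156} - 436026 = - \frac{940072369}{2156}$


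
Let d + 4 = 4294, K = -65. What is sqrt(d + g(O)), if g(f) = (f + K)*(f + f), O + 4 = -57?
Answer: sqrt(19662) ≈ 140.22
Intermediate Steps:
O = -61 (O = -4 - 57 = -61)
d = 4290 (d = -4 + 4294 = 4290)
g(f) = 2*f*(-65 + f) (g(f) = (f - 65)*(f + f) = (-65 + f)*(2*f) = 2*f*(-65 + f))
sqrt(d + g(O)) = sqrt(4290 + 2*(-61)*(-65 - 61)) = sqrt(4290 + 2*(-61)*(-126)) = sqrt(4290 + 15372) = sqrt(19662)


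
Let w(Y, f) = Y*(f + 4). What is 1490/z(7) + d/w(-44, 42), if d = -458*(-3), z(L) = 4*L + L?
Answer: 296767/7084 ≈ 41.893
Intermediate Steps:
w(Y, f) = Y*(4 + f)
z(L) = 5*L
d = 1374
1490/z(7) + d/w(-44, 42) = 1490/((5*7)) + 1374/((-44*(4 + 42))) = 1490/35 + 1374/((-44*46)) = 1490*(1/35) + 1374/(-2024) = 298/7 + 1374*(-1/2024) = 298/7 - 687/1012 = 296767/7084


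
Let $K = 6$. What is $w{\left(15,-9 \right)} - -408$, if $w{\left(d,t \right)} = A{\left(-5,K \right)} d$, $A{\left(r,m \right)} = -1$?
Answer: $393$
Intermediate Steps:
$w{\left(d,t \right)} = - d$
$w{\left(15,-9 \right)} - -408 = \left(-1\right) 15 - -408 = -15 + 408 = 393$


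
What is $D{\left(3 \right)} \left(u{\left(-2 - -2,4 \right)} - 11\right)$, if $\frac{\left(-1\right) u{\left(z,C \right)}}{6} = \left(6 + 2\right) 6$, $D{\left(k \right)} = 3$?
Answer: $-897$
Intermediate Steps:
$u{\left(z,C \right)} = -288$ ($u{\left(z,C \right)} = - 6 \left(6 + 2\right) 6 = - 6 \cdot 8 \cdot 6 = \left(-6\right) 48 = -288$)
$D{\left(3 \right)} \left(u{\left(-2 - -2,4 \right)} - 11\right) = 3 \left(-288 - 11\right) = 3 \left(-299\right) = -897$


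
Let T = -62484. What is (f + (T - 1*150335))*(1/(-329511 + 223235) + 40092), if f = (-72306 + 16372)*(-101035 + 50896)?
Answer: 11948448328346163737/106276 ≈ 1.1243e+14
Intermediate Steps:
f = 2804474826 (f = -55934*(-50139) = 2804474826)
(f + (T - 1*150335))*(1/(-329511 + 223235) + 40092) = (2804474826 + (-62484 - 1*150335))*(1/(-329511 + 223235) + 40092) = (2804474826 + (-62484 - 150335))*(1/(-106276) + 40092) = (2804474826 - 212819)*(-1/106276 + 40092) = 2804262007*(4260817391/106276) = 11948448328346163737/106276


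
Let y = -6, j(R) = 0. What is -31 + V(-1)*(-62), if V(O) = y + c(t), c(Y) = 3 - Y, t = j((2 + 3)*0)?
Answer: 155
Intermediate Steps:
t = 0
V(O) = -3 (V(O) = -6 + (3 - 1*0) = -6 + (3 + 0) = -6 + 3 = -3)
-31 + V(-1)*(-62) = -31 - 3*(-62) = -31 + 186 = 155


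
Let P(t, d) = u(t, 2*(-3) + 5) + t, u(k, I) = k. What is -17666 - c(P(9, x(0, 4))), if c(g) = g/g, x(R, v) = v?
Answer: -17667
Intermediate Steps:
P(t, d) = 2*t (P(t, d) = t + t = 2*t)
c(g) = 1
-17666 - c(P(9, x(0, 4))) = -17666 - 1*1 = -17666 - 1 = -17667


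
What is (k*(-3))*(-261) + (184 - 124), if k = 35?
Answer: 27465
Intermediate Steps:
(k*(-3))*(-261) + (184 - 124) = (35*(-3))*(-261) + (184 - 124) = -105*(-261) + 60 = 27405 + 60 = 27465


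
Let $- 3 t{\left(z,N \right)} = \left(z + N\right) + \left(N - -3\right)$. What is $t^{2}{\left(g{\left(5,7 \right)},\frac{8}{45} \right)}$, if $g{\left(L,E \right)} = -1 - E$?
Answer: $\frac{43681}{18225} \approx 2.3968$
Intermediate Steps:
$t{\left(z,N \right)} = -1 - \frac{2 N}{3} - \frac{z}{3}$ ($t{\left(z,N \right)} = - \frac{\left(z + N\right) + \left(N - -3\right)}{3} = - \frac{\left(N + z\right) + \left(N + \left(-2 + 5\right)\right)}{3} = - \frac{\left(N + z\right) + \left(N + 3\right)}{3} = - \frac{\left(N + z\right) + \left(3 + N\right)}{3} = - \frac{3 + z + 2 N}{3} = -1 - \frac{2 N}{3} - \frac{z}{3}$)
$t^{2}{\left(g{\left(5,7 \right)},\frac{8}{45} \right)} = \left(-1 - \frac{2 \cdot \frac{8}{45}}{3} - \frac{-1 - 7}{3}\right)^{2} = \left(-1 - \frac{2 \cdot 8 \cdot \frac{1}{45}}{3} - \frac{-1 - 7}{3}\right)^{2} = \left(-1 - \frac{16}{135} - - \frac{8}{3}\right)^{2} = \left(-1 - \frac{16}{135} + \frac{8}{3}\right)^{2} = \left(\frac{209}{135}\right)^{2} = \frac{43681}{18225}$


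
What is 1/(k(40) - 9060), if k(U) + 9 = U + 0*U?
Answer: -1/9029 ≈ -0.00011075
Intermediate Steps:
k(U) = -9 + U (k(U) = -9 + (U + 0*U) = -9 + (U + 0) = -9 + U)
1/(k(40) - 9060) = 1/((-9 + 40) - 9060) = 1/(31 - 9060) = 1/(-9029) = -1/9029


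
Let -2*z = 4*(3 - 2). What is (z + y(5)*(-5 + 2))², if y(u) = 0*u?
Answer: 4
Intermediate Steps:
y(u) = 0
z = -2 (z = -2*(3 - 2) = -2 ≈ -2.0000)
(z + y(5)*(-5 + 2))² = (-2 + 0*(-5 + 2))² = (-2 + 0*(-3))² = (-2 + 0)² = (-2)² = 4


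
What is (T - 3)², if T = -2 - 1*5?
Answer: 100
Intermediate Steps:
T = -7 (T = -2 - 5 = -7)
(T - 3)² = (-7 - 3)² = (-10)² = 100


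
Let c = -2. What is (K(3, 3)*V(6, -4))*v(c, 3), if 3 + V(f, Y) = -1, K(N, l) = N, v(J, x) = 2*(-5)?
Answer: 120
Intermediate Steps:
v(J, x) = -10
V(f, Y) = -4 (V(f, Y) = -3 - 1 = -4)
(K(3, 3)*V(6, -4))*v(c, 3) = (3*(-4))*(-10) = -12*(-10) = 120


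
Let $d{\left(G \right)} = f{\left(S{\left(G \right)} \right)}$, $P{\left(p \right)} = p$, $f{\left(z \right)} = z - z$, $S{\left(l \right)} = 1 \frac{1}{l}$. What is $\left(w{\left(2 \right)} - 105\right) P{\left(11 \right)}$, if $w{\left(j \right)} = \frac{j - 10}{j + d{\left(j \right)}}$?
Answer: $-1199$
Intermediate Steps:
$S{\left(l \right)} = \frac{1}{l}$
$f{\left(z \right)} = 0$
$d{\left(G \right)} = 0$
$w{\left(j \right)} = \frac{-10 + j}{j}$ ($w{\left(j \right)} = \frac{j - 10}{j + 0} = \frac{-10 + j}{j}$)
$\left(w{\left(2 \right)} - 105\right) P{\left(11 \right)} = \left(\frac{-10 + 2}{2} - 105\right) 11 = \left(\frac{1}{2} \left(-8\right) - 105\right) 11 = \left(-4 - 105\right) 11 = \left(-109\right) 11 = -1199$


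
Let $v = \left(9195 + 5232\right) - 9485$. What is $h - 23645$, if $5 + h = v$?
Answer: $-18708$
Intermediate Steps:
$v = 4942$ ($v = 14427 - 9485 = 4942$)
$h = 4937$ ($h = -5 + 4942 = 4937$)
$h - 23645 = 4937 - 23645 = -18708$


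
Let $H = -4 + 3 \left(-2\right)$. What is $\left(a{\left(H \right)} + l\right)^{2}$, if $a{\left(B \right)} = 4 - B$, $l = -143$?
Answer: $16641$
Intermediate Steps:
$H = -10$ ($H = -4 - 6 = -10$)
$\left(a{\left(H \right)} + l\right)^{2} = \left(\left(4 - -10\right) - 143\right)^{2} = \left(\left(4 + 10\right) - 143\right)^{2} = \left(14 - 143\right)^{2} = \left(-129\right)^{2} = 16641$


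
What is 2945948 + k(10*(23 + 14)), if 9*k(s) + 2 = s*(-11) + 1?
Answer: 8836487/3 ≈ 2.9455e+6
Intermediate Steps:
k(s) = -⅑ - 11*s/9 (k(s) = -2/9 + (s*(-11) + 1)/9 = -2/9 + (-11*s + 1)/9 = -2/9 + (1 - 11*s)/9 = -2/9 + (⅑ - 11*s/9) = -⅑ - 11*s/9)
2945948 + k(10*(23 + 14)) = 2945948 + (-⅑ - 110*(23 + 14)/9) = 2945948 + (-⅑ - 110*37/9) = 2945948 + (-⅑ - 11/9*370) = 2945948 + (-⅑ - 4070/9) = 2945948 - 1357/3 = 8836487/3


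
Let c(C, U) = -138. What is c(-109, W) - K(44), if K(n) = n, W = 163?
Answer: -182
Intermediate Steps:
c(-109, W) - K(44) = -138 - 1*44 = -138 - 44 = -182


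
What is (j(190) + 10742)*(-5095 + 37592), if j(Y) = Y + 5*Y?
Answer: 386129354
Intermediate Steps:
j(Y) = 6*Y
(j(190) + 10742)*(-5095 + 37592) = (6*190 + 10742)*(-5095 + 37592) = (1140 + 10742)*32497 = 11882*32497 = 386129354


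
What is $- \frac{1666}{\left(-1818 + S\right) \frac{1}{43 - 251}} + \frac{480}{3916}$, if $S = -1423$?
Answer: $- \frac{48408856}{453277} \approx -106.8$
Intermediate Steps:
$- \frac{1666}{\left(-1818 + S\right) \frac{1}{43 - 251}} + \frac{480}{3916} = - \frac{1666}{\left(-1818 - 1423\right) \frac{1}{43 - 251}} + \frac{480}{3916} = - \frac{1666}{\left(-3241\right) \frac{1}{-208}} + 480 \cdot \frac{1}{3916} = - \frac{1666}{\left(-3241\right) \left(- \frac{1}{208}\right)} + \frac{120}{979} = - \frac{1666}{\frac{3241}{208}} + \frac{120}{979} = \left(-1666\right) \frac{208}{3241} + \frac{120}{979} = - \frac{49504}{463} + \frac{120}{979} = - \frac{48408856}{453277}$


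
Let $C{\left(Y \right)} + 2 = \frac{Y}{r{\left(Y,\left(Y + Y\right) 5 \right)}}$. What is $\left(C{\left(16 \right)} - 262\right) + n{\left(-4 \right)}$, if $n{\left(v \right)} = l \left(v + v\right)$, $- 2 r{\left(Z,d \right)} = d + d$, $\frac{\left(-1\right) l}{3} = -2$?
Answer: $- \frac{3121}{10} \approx -312.1$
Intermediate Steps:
$l = 6$ ($l = \left(-3\right) \left(-2\right) = 6$)
$r{\left(Z,d \right)} = - d$ ($r{\left(Z,d \right)} = - \frac{d + d}{2} = - \frac{2 d}{2} = - d$)
$C{\left(Y \right)} = - \frac{21}{10}$ ($C{\left(Y \right)} = -2 + \frac{Y}{\left(-1\right) \left(Y + Y\right) 5} = -2 + \frac{Y}{\left(-1\right) 2 Y 5} = -2 + \frac{Y}{\left(-1\right) 10 Y} = -2 + \frac{Y}{\left(-10\right) Y} = -2 + Y \left(- \frac{1}{10 Y}\right) = -2 - \frac{1}{10} = - \frac{21}{10}$)
$n{\left(v \right)} = 12 v$ ($n{\left(v \right)} = 6 \left(v + v\right) = 6 \cdot 2 v = 12 v$)
$\left(C{\left(16 \right)} - 262\right) + n{\left(-4 \right)} = \left(- \frac{21}{10} - 262\right) + 12 \left(-4\right) = - \frac{2641}{10} - 48 = - \frac{3121}{10}$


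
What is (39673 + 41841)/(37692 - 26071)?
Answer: 81514/11621 ≈ 7.0144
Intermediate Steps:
(39673 + 41841)/(37692 - 26071) = 81514/11621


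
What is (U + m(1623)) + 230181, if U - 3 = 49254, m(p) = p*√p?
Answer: 279438 + 1623*√1623 ≈ 3.4482e+5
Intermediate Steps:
m(p) = p^(3/2)
U = 49257 (U = 3 + 49254 = 49257)
(U + m(1623)) + 230181 = (49257 + 1623^(3/2)) + 230181 = (49257 + 1623*√1623) + 230181 = 279438 + 1623*√1623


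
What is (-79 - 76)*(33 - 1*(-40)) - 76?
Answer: -11391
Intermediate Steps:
(-79 - 76)*(33 - 1*(-40)) - 76 = -155*(33 + 40) - 76 = -155*73 - 76 = -11315 - 76 = -11391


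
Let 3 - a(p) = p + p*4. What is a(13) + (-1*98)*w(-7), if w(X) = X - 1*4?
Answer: 1016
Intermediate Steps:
a(p) = 3 - 5*p (a(p) = 3 - (p + p*4) = 3 - (p + 4*p) = 3 - 5*p)
w(X) = -4 + X (w(X) = X - 4 = -4 + X)
a(13) + (-1*98)*w(-7) = (3 - 5*13) + (-1*98)*(-4 - 7) = (3 - 65) - 98*(-11) = -62 + 1078 = 1016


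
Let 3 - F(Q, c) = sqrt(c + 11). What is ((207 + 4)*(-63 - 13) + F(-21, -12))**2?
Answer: (16033 + I)**2 ≈ 2.5706e+8 + 3.2e+4*I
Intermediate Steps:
F(Q, c) = 3 - sqrt(11 + c) (F(Q, c) = 3 - sqrt(c + 11) = 3 - sqrt(11 + c))
((207 + 4)*(-63 - 13) + F(-21, -12))**2 = ((207 + 4)*(-63 - 13) + (3 - sqrt(11 - 12)))**2 = (211*(-76) + (3 - sqrt(-1)))**2 = (-16036 + (3 - I))**2 = (-16033 - I)**2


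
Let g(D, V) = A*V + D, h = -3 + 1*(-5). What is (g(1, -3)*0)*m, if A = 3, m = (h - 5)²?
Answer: 0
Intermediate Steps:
h = -8 (h = -3 - 5 = -8)
m = 169 (m = (-8 - 5)² = (-13)² = 169)
g(D, V) = D + 3*V (g(D, V) = 3*V + D = D + 3*V)
(g(1, -3)*0)*m = ((1 + 3*(-3))*0)*169 = ((1 - 9)*0)*169 = -8*0*169 = 0*169 = 0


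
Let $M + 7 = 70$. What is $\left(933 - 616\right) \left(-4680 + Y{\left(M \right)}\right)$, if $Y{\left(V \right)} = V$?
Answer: $-1463589$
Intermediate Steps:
$M = 63$ ($M = -7 + 70 = 63$)
$\left(933 - 616\right) \left(-4680 + Y{\left(M \right)}\right) = \left(933 - 616\right) \left(-4680 + 63\right) = 317 \left(-4617\right) = -1463589$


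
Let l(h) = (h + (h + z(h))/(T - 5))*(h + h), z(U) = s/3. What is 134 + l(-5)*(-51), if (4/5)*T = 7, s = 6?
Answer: -2824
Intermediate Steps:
T = 35/4 (T = (5/4)*7 = 35/4 ≈ 8.7500)
z(U) = 2 (z(U) = 6/3 = 6*(⅓) = 2)
l(h) = 2*h*(8/15 + 19*h/15) (l(h) = (h + (h + 2)/(35/4 - 5))*(h + h) = (h + (2 + h)/(15/4))*(2*h) = (h + (2 + h)*(4/15))*(2*h) = (h + (8/15 + 4*h/15))*(2*h) = (8/15 + 19*h/15)*(2*h) = 2*h*(8/15 + 19*h/15))
134 + l(-5)*(-51) = 134 + ((2/15)*(-5)*(8 + 19*(-5)))*(-51) = 134 + ((2/15)*(-5)*(8 - 95))*(-51) = 134 + ((2/15)*(-5)*(-87))*(-51) = 134 + 58*(-51) = 134 - 2958 = -2824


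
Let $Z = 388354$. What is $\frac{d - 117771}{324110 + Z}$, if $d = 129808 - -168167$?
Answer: $\frac{15017}{59372} \approx 0.25293$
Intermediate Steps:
$d = 297975$ ($d = 129808 + 168167 = 297975$)
$\frac{d - 117771}{324110 + Z} = \frac{297975 - 117771}{324110 + 388354} = \frac{180204}{712464} = 180204 \cdot \frac{1}{712464} = \frac{15017}{59372}$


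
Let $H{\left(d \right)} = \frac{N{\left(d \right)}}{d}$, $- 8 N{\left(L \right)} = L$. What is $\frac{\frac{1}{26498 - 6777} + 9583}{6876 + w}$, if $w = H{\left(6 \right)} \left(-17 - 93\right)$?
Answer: $\frac{755945376}{543491039} \approx 1.3909$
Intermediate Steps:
$N{\left(L \right)} = - \frac{L}{8}$
$H{\left(d \right)} = - \frac{1}{8}$ ($H{\left(d \right)} = \frac{\left(- \frac{1}{8}\right) d}{d} = - \frac{1}{8}$)
$w = \frac{55}{4}$ ($w = - \frac{-17 - 93}{8} = \left(- \frac{1}{8}\right) \left(-110\right) = \frac{55}{4} \approx 13.75$)
$\frac{\frac{1}{26498 - 6777} + 9583}{6876 + w} = \frac{\frac{1}{26498 - 6777} + 9583}{6876 + \frac{55}{4}} = \frac{\frac{1}{26498 - 6777} + 9583}{\frac{27559}{4}} = \left(\frac{1}{19721} + 9583\right) \frac{4}{27559} = \frac{188986344}{19721} \cdot \frac{4}{27559} = \frac{755945376}{543491039}$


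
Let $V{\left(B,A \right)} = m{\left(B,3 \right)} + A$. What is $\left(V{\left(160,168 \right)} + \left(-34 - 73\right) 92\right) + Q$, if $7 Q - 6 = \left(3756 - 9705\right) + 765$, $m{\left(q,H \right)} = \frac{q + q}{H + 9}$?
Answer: $- \frac{218170}{21} \approx -10389.0$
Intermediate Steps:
$m{\left(q,H \right)} = \frac{2 q}{9 + H}$
$Q = - \frac{5178}{7}$ ($Q = \frac{6}{7} + \frac{\left(3756 - 9705\right) + 765}{7} = \frac{6}{7} + \frac{-5949 + 765}{7} = \frac{6}{7} + \frac{1}{7} \left(-5184\right) = \frac{6}{7} - \frac{5184}{7} = - \frac{5178}{7} \approx -739.71$)
$V{\left(B,A \right)} = A + \frac{B}{6}$ ($V{\left(B,A \right)} = \frac{2 B}{9 + 3} + A = \frac{2 B}{12} + A = 2 B \frac{1}{12} + A = \frac{B}{6} + A = A + \frac{B}{6}$)
$\left(V{\left(160,168 \right)} + \left(-34 - 73\right) 92\right) + Q = \left(\left(168 + \frac{1}{6} \cdot 160\right) + \left(-34 - 73\right) 92\right) - \frac{5178}{7} = \left(\left(168 + \frac{80}{3}\right) - 9844\right) - \frac{5178}{7} = \left(\frac{584}{3} - 9844\right) - \frac{5178}{7} = - \frac{28948}{3} - \frac{5178}{7} = - \frac{218170}{21}$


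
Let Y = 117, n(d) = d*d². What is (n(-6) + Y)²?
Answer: 9801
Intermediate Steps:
n(d) = d³
(n(-6) + Y)² = ((-6)³ + 117)² = (-216 + 117)² = (-99)² = 9801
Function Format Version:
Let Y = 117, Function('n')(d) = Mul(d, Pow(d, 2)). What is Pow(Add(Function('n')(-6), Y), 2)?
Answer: 9801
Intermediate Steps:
Function('n')(d) = Pow(d, 3)
Pow(Add(Function('n')(-6), Y), 2) = Pow(Add(Pow(-6, 3), 117), 2) = Pow(Add(-216, 117), 2) = Pow(-99, 2) = 9801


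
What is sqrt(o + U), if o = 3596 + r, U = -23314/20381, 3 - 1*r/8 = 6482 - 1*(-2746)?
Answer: I*sqrt(29162175005478)/20381 ≈ 264.96*I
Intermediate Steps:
r = -73800 (r = 24 - 8*(6482 - 1*(-2746)) = 24 - 8*(6482 + 2746) = 24 - 8*9228 = 24 - 73824 = -73800)
U = -23314/20381 (U = -23314*1/20381 = -23314/20381 ≈ -1.1439)
o = -70204 (o = 3596 - 73800 = -70204)
sqrt(o + U) = sqrt(-70204 - 23314/20381) = sqrt(-1430851038/20381) = I*sqrt(29162175005478)/20381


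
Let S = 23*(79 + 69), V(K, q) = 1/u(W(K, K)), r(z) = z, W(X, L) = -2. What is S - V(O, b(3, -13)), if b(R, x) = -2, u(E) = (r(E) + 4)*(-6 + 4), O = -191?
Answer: 13617/4 ≈ 3404.3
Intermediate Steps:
u(E) = -8 - 2*E (u(E) = (E + 4)*(-6 + 4) = (4 + E)*(-2) = -8 - 2*E)
V(K, q) = -¼ (V(K, q) = 1/(-8 - 2*(-2)) = 1/(-8 + 4) = 1/(-4) = -¼)
S = 3404 (S = 23*148 = 3404)
S - V(O, b(3, -13)) = 3404 - 1*(-¼) = 3404 + ¼ = 13617/4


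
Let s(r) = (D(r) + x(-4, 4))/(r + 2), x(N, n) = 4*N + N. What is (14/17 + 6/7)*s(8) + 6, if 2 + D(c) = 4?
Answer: 354/119 ≈ 2.9748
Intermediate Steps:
D(c) = 2 (D(c) = -2 + 4 = 2)
x(N, n) = 5*N
s(r) = -18/(2 + r) (s(r) = (2 + 5*(-4))/(r + 2) = (2 - 20)/(2 + r) = -18/(2 + r))
(14/17 + 6/7)*s(8) + 6 = (14/17 + 6/7)*(-18/(2 + 8)) + 6 = (14*(1/17) + 6*(⅐))*(-18/10) + 6 = (14/17 + 6/7)*(-18*⅒) + 6 = (200/119)*(-9/5) + 6 = -360/119 + 6 = 354/119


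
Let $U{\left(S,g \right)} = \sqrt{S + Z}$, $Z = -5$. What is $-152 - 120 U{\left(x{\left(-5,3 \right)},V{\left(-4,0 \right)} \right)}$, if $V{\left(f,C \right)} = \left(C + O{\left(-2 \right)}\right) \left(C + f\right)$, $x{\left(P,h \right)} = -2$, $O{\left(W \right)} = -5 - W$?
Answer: $-152 - 120 i \sqrt{7} \approx -152.0 - 317.49 i$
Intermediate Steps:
$V{\left(f,C \right)} = \left(-3 + C\right) \left(C + f\right)$ ($V{\left(f,C \right)} = \left(C - 3\right) \left(C + f\right) = \left(-3 + C\right) \left(C + f\right)$)
$U{\left(S,g \right)} = \sqrt{-5 + S}$ ($U{\left(S,g \right)} = \sqrt{S - 5} = \sqrt{-5 + S}$)
$-152 - 120 U{\left(x{\left(-5,3 \right)},V{\left(-4,0 \right)} \right)} = -152 - 120 \sqrt{-5 - 2} = -152 - 120 \sqrt{-7} = -152 - 120 i \sqrt{7}$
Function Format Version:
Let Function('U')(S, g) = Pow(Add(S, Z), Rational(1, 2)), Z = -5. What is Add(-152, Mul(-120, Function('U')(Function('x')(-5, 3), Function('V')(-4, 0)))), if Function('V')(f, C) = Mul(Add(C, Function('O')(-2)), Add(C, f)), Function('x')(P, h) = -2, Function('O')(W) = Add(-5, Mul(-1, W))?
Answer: Add(-152, Mul(-120, I, Pow(7, Rational(1, 2)))) ≈ Add(-152.00, Mul(-317.49, I))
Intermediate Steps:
Function('V')(f, C) = Mul(Add(-3, C), Add(C, f)) (Function('V')(f, C) = Mul(Add(C, Add(-5, Mul(-1, -2))), Add(C, f)) = Mul(Add(C, Add(-5, 2)), Add(C, f)) = Mul(Add(C, -3), Add(C, f)) = Mul(Add(-3, C), Add(C, f)))
Function('U')(S, g) = Pow(Add(-5, S), Rational(1, 2)) (Function('U')(S, g) = Pow(Add(S, -5), Rational(1, 2)) = Pow(Add(-5, S), Rational(1, 2)))
Add(-152, Mul(-120, Function('U')(Function('x')(-5, 3), Function('V')(-4, 0)))) = Add(-152, Mul(-120, Pow(Add(-5, -2), Rational(1, 2)))) = Add(-152, Mul(-120, Pow(-7, Rational(1, 2)))) = Add(-152, Mul(-120, Mul(I, Pow(7, Rational(1, 2))))) = Add(-152, Mul(-120, I, Pow(7, Rational(1, 2))))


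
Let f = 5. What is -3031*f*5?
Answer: -75775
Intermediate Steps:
-3031*f*5 = -15155*5 = -3031*25 = -75775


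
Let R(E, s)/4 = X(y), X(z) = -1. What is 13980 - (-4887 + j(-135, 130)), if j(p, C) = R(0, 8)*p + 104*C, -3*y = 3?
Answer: 4807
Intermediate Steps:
y = -1 (y = -1/3*3 = -1)
R(E, s) = -4 (R(E, s) = 4*(-1) = -4)
j(p, C) = -4*p + 104*C
13980 - (-4887 + j(-135, 130)) = 13980 - (-4887 + (-4*(-135) + 104*130)) = 13980 - (-4887 + (540 + 13520)) = 13980 - (-4887 + 14060) = 13980 - 1*9173 = 13980 - 9173 = 4807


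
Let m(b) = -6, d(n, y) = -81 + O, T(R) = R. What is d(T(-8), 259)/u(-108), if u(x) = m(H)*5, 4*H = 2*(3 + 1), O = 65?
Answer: 8/15 ≈ 0.53333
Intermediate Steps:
d(n, y) = -16 (d(n, y) = -81 + 65 = -16)
H = 2 (H = (2*(3 + 1))/4 = (2*4)/4 = (¼)*8 = 2)
u(x) = -30 (u(x) = -6*5 = -30)
d(T(-8), 259)/u(-108) = -16/(-30) = -16*(-1/30) = 8/15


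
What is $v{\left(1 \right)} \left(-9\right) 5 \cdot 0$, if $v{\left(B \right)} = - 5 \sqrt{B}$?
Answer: $0$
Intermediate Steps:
$v{\left(1 \right)} \left(-9\right) 5 \cdot 0 = - 5 \sqrt{1} \left(-9\right) 5 \cdot 0 = \left(-5\right) 1 \left(-9\right) 0 = \left(-5\right) \left(-9\right) 0 = 45 \cdot 0 = 0$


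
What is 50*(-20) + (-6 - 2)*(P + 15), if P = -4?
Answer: -1088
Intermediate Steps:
50*(-20) + (-6 - 2)*(P + 15) = 50*(-20) + (-6 - 2)*(-4 + 15) = -1000 - 8*11 = -1000 - 88 = -1088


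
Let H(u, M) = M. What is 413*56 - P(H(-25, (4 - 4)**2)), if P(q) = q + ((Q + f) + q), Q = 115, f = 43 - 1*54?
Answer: 23024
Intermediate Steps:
f = -11 (f = 43 - 54 = -11)
P(q) = 104 + 2*q (P(q) = q + ((115 - 11) + q) = q + (104 + q) = 104 + 2*q)
413*56 - P(H(-25, (4 - 4)**2)) = 413*56 - (104 + 2*(4 - 4)**2) = 23128 - (104 + 2*0**2) = 23128 - (104 + 2*0) = 23128 - (104 + 0) = 23128 - 1*104 = 23128 - 104 = 23024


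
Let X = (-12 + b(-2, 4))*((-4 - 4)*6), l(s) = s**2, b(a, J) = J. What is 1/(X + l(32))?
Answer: 1/1408 ≈ 0.00071023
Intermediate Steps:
X = 384 (X = (-12 + 4)*((-4 - 4)*6) = -(-64)*6 = -8*(-48) = 384)
1/(X + l(32)) = 1/(384 + 32**2) = 1/(384 + 1024) = 1/1408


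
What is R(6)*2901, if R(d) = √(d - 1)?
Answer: 2901*√5 ≈ 6486.8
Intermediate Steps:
R(d) = √(-1 + d)
R(6)*2901 = √(-1 + 6)*2901 = √5*2901 = 2901*√5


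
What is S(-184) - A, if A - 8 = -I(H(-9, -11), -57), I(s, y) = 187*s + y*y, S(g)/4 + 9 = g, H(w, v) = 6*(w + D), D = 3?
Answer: -4263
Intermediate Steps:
H(w, v) = 18 + 6*w (H(w, v) = 6*(w + 3) = 6*(3 + w) = 18 + 6*w)
S(g) = -36 + 4*g
I(s, y) = y² + 187*s (I(s, y) = 187*s + y² = y² + 187*s)
A = 3491 (A = 8 - ((-57)² + 187*(18 + 6*(-9))) = 8 - (3249 + 187*(18 - 54)) = 8 - (3249 + 187*(-36)) = 8 - (3249 - 6732) = 8 - 1*(-3483) = 8 + 3483 = 3491)
S(-184) - A = (-36 + 4*(-184)) - 1*3491 = (-36 - 736) - 3491 = -772 - 3491 = -4263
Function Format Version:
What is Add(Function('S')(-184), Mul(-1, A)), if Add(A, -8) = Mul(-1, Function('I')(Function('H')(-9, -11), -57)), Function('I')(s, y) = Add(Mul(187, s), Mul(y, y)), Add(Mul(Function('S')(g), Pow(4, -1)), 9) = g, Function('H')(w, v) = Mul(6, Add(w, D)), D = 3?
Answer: -4263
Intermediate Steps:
Function('H')(w, v) = Add(18, Mul(6, w)) (Function('H')(w, v) = Mul(6, Add(w, 3)) = Mul(6, Add(3, w)) = Add(18, Mul(6, w)))
Function('S')(g) = Add(-36, Mul(4, g))
Function('I')(s, y) = Add(Pow(y, 2), Mul(187, s)) (Function('I')(s, y) = Add(Mul(187, s), Pow(y, 2)) = Add(Pow(y, 2), Mul(187, s)))
A = 3491 (A = Add(8, Mul(-1, Add(Pow(-57, 2), Mul(187, Add(18, Mul(6, -9)))))) = Add(8, Mul(-1, Add(3249, Mul(187, Add(18, -54))))) = Add(8, Mul(-1, Add(3249, Mul(187, -36)))) = Add(8, Mul(-1, Add(3249, -6732))) = Add(8, Mul(-1, -3483)) = Add(8, 3483) = 3491)
Add(Function('S')(-184), Mul(-1, A)) = Add(Add(-36, Mul(4, -184)), Mul(-1, 3491)) = Add(Add(-36, -736), -3491) = Add(-772, -3491) = -4263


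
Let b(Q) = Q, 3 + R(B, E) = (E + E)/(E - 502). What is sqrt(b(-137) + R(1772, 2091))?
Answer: I*sqrt(346843742)/1589 ≈ 11.72*I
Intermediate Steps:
R(B, E) = -3 + 2*E/(-502 + E) (R(B, E) = -3 + (E + E)/(E - 502) = -3 + (2*E)/(-502 + E) = -3 + 2*E/(-502 + E))
sqrt(b(-137) + R(1772, 2091)) = sqrt(-137 + (1506 - 1*2091)/(-502 + 2091)) = sqrt(-137 + (1506 - 2091)/1589) = sqrt(-137 + (1/1589)*(-585)) = sqrt(-137 - 585/1589) = sqrt(-218278/1589) = I*sqrt(346843742)/1589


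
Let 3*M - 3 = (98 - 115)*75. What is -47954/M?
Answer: 23977/212 ≈ 113.10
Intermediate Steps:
M = -424 (M = 1 + ((98 - 115)*75)/3 = 1 + (-17*75)/3 = 1 + (⅓)*(-1275) = 1 - 425 = -424)
-47954/M = -47954/(-424) = -47954*(-1/424) = 23977/212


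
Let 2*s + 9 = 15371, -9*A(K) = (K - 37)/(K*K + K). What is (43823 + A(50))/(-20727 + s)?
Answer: -1005737837/299405700 ≈ -3.3591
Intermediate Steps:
A(K) = -(-37 + K)/(9*(K + K²)) (A(K) = -(K - 37)/(9*(K*K + K)) = -(-37 + K)/(9*(K² + K)) = -(-37 + K)/(9*(K + K²)))
s = 7681 (s = -9/2 + (½)*15371 = -9/2 + 15371/2 = 7681)
(43823 + A(50))/(-20727 + s) = (43823 + (⅑)*(37 - 1*50)/(50*(1 + 50)))/(-20727 + 7681) = (43823 + (⅑)*(1/50)*(37 - 50)/51)/(-13046) = (43823 + (⅑)*(1/50)*(1/51)*(-13))*(-1/13046) = (43823 - 13/22950)*(-1/13046) = (1005737837/22950)*(-1/13046) = -1005737837/299405700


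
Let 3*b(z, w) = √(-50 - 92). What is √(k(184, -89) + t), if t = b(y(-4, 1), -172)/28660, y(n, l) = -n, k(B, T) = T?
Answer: √(-164484468900 + 21495*I*√142)/42990 ≈ 7.3455e-6 + 9.434*I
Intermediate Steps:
b(z, w) = I*√142/3 (b(z, w) = √(-50 - 92)/3 = √(-142)/3 = (I*√142)/3 = I*√142/3)
t = I*√142/85980 (t = (I*√142/3)/28660 = (I*√142/3)*(1/28660) = I*√142/85980 ≈ 0.00013859*I)
√(k(184, -89) + t) = √(-89 + I*√142/85980)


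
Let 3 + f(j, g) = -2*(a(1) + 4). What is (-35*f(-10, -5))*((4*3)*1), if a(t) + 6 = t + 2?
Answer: 2100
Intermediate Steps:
a(t) = -4 + t (a(t) = -6 + (t + 2) = -6 + (2 + t) = -4 + t)
f(j, g) = -5 (f(j, g) = -3 - 2*((-4 + 1) + 4) = -3 - 2*(-3 + 4) = -3 - 2*1 = -3 - 2 = -5)
(-35*f(-10, -5))*((4*3)*1) = (-35*(-5))*((4*3)*1) = 175*(12*1) = 175*12 = 2100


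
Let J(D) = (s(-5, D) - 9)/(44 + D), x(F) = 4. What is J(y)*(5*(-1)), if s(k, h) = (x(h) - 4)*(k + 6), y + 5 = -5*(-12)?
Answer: 5/11 ≈ 0.45455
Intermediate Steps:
y = 55 (y = -5 - 5*(-12) = -5 - 1*(-60) = -5 + 60 = 55)
s(k, h) = 0 (s(k, h) = (4 - 4)*(k + 6) = 0*(6 + k) = 0)
J(D) = -9/(44 + D) (J(D) = (0 - 9)/(44 + D) = -9/(44 + D))
J(y)*(5*(-1)) = (-9/(44 + 55))*(5*(-1)) = -9/99*(-5) = -9*1/99*(-5) = -1/11*(-5) = 5/11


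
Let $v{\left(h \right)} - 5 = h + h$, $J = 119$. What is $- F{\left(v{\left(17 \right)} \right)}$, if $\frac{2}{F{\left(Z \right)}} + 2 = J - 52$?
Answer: $- \frac{2}{65} \approx -0.030769$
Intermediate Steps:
$v{\left(h \right)} = 5 + 2 h$ ($v{\left(h \right)} = 5 + \left(h + h\right) = 5 + 2 h$)
$F{\left(Z \right)} = \frac{2}{65}$ ($F{\left(Z \right)} = \frac{2}{-2 + \left(119 - 52\right)} = \frac{2}{-2 + 67} = \frac{2}{65}$)
$- F{\left(v{\left(17 \right)} \right)} = \left(-1\right) \frac{2}{65} = - \frac{2}{65}$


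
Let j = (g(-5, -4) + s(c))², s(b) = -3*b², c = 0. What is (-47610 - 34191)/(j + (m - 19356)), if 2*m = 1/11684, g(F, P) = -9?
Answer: 1911525768/450418199 ≈ 4.2439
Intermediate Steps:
m = 1/23368 (m = (½)/11684 = (½)*(1/11684) = 1/23368 ≈ 4.2794e-5)
j = 81 (j = (-9 - 3*0²)² = (-9 - 3*0)² = (-9 + 0)² = (-9)² = 81)
(-47610 - 34191)/(j + (m - 19356)) = (-47610 - 34191)/(81 + (1/23368 - 19356)) = -81801/(81 - 452311007/23368) = -81801/(-450418199/23368) = -81801*(-23368/450418199) = 1911525768/450418199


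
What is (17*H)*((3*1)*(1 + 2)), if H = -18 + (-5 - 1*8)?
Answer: -4743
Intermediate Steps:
H = -31 (H = -18 + (-5 - 8) = -18 - 13 = -31)
(17*H)*((3*1)*(1 + 2)) = (17*(-31))*((3*1)*(1 + 2)) = -1581*3 = -527*9 = -4743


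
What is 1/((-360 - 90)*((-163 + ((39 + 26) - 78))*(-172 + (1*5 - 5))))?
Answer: -1/13622400 ≈ -7.3409e-8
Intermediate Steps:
1/((-360 - 90)*((-163 + ((39 + 26) - 78))*(-172 + (1*5 - 5)))) = 1/(-450*(-163 + (65 - 78))*(-172 + (5 - 5))) = 1/(-450*(-163 - 13)*(-172 + 0)) = 1/(-(-79200)*(-172)) = 1/(-450*30272) = 1/(-13622400) = -1/13622400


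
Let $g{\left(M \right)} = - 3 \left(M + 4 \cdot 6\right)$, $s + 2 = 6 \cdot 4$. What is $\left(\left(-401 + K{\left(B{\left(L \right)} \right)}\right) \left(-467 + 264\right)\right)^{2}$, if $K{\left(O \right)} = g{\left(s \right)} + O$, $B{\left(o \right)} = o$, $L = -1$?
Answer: $12016544400$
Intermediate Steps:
$s = 22$ ($s = -2 + 6 \cdot 4 = -2 + 24 = 22$)
$g{\left(M \right)} = -72 - 3 M$ ($g{\left(M \right)} = - 3 \left(M + 24\right) = - 3 \left(24 + M\right) = -72 - 3 M$)
$K{\left(O \right)} = -138 + O$ ($K{\left(O \right)} = \left(-72 - 66\right) + O = -138 + O$)
$\left(\left(-401 + K{\left(B{\left(L \right)} \right)}\right) \left(-467 + 264\right)\right)^{2} = \left(\left(-401 - 139\right) \left(-467 + 264\right)\right)^{2} = \left(\left(-401 - 139\right) \left(-203\right)\right)^{2} = \left(\left(-540\right) \left(-203\right)\right)^{2} = 109620^{2} = 12016544400$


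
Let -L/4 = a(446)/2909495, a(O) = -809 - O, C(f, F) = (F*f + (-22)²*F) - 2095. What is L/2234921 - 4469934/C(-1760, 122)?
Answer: 1937713848609019818/68391904834650631 ≈ 28.332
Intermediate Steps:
C(f, F) = -2095 + 484*F + F*f (C(f, F) = (F*f + 484*F) - 2095 = (484*F + F*f) - 2095 = -2095 + 484*F + F*f)
L = 1004/581899 (L = -4*(-809 - 1*446)/2909495 = -4*(-809 - 446)/2909495 = -(-5020)/2909495 = -4*(-251/581899) = 1004/581899 ≈ 0.0017254)
L/2234921 - 4469934/C(-1760, 122) = (1004/581899)/2234921 - 4469934/(-2095 + 484*122 + 122*(-1760)) = (1004/581899)*(1/2234921) - 4469934/(-2095 + 59048 - 214720) = 1004/1300498294979 - 4469934/(-157767) = 1004/1300498294979 - 4469934*(-1/157767) = 1004/1300498294979 + 1489978/52589 = 1937713848609019818/68391904834650631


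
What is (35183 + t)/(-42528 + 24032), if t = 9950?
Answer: -45133/18496 ≈ -2.4401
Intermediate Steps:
(35183 + t)/(-42528 + 24032) = (35183 + 9950)/(-42528 + 24032) = 45133/(-18496) = 45133*(-1/18496) = -45133/18496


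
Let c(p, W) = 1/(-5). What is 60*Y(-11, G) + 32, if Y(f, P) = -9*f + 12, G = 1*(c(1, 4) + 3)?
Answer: 6692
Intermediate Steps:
c(p, W) = -⅕
G = 14/5 (G = 1*(-⅕ + 3) = 1*(14/5) = 14/5 ≈ 2.8000)
Y(f, P) = 12 - 9*f
60*Y(-11, G) + 32 = 60*(12 - 9*(-11)) + 32 = 60*(12 + 99) + 32 = 60*111 + 32 = 6660 + 32 = 6692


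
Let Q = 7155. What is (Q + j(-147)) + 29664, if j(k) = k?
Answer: 36672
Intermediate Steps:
(Q + j(-147)) + 29664 = (7155 - 147) + 29664 = 7008 + 29664 = 36672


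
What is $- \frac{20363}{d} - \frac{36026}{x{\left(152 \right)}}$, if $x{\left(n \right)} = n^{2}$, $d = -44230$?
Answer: $- \frac{280740807}{255472480} \approx -1.0989$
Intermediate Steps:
$- \frac{20363}{d} - \frac{36026}{x{\left(152 \right)}} = - \frac{20363}{-44230} - \frac{36026}{152^{2}} = \left(-20363\right) \left(- \frac{1}{44230}\right) - \frac{36026}{23104} = \frac{20363}{44230} - \frac{18013}{11552} = - \frac{280740807}{255472480}$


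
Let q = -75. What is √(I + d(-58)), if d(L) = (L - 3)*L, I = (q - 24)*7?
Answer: √2845 ≈ 53.339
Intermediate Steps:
I = -693 (I = (-75 - 24)*7 = -99*7 = -693)
d(L) = L*(-3 + L) (d(L) = (-3 + L)*L = L*(-3 + L))
√(I + d(-58)) = √(-693 - 58*(-3 - 58)) = √(-693 - 58*(-61)) = √(-693 + 3538) = √2845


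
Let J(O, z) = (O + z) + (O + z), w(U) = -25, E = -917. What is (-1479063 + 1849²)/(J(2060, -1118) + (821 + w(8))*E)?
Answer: -969869/364024 ≈ -2.6643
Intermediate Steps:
J(O, z) = 2*O + 2*z
(-1479063 + 1849²)/(J(2060, -1118) + (821 + w(8))*E) = (-1479063 + 1849²)/((2*2060 + 2*(-1118)) + (821 - 25)*(-917)) = (-1479063 + 3418801)/((4120 - 2236) + 796*(-917)) = 1939738/(1884 - 729932) = 1939738/(-728048) = 1939738*(-1/728048) = -969869/364024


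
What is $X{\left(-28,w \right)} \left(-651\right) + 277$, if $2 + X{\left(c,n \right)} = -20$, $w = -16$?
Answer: $14599$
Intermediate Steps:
$X{\left(c,n \right)} = -22$ ($X{\left(c,n \right)} = -2 - 20 = -22$)
$X{\left(-28,w \right)} \left(-651\right) + 277 = \left(-22\right) \left(-651\right) + 277 = 14322 + 277 = 14599$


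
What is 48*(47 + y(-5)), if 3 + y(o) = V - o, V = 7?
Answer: 2688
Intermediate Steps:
y(o) = 4 - o (y(o) = -3 + (7 - o) = 4 - o)
48*(47 + y(-5)) = 48*(47 + (4 - 1*(-5))) = 48*(47 + (4 + 5)) = 48*(47 + 9) = 48*56 = 2688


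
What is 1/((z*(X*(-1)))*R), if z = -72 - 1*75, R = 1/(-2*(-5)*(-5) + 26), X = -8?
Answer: 1/49 ≈ 0.020408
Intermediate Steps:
R = -1/24 (R = 1/(10*(-5) + 26) = 1/(-50 + 26) = 1/(-24) = -1/24 ≈ -0.041667)
z = -147 (z = -72 - 75 = -147)
1/((z*(X*(-1)))*R) = 1/(-(-1176)*(-1)*(-1/24)) = 1/(-147*8*(-1/24)) = 1/(-1176*(-1/24)) = 1/49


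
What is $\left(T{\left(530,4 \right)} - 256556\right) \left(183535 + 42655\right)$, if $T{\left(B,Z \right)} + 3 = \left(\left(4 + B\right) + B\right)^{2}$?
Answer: $198037714030$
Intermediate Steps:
$T{\left(B,Z \right)} = -3 + \left(4 + 2 B\right)^{2}$ ($T{\left(B,Z \right)} = -3 + \left(\left(4 + B\right) + B\right)^{2} = -3 + \left(4 + 2 B\right)^{2}$)
$\left(T{\left(530,4 \right)} - 256556\right) \left(183535 + 42655\right) = \left(\left(-3 + 4 \left(2 + 530\right)^{2}\right) - 256556\right) \left(183535 + 42655\right) = \left(\left(-3 + 4 \cdot 532^{2}\right) - 256556\right) 226190 = \left(\left(-3 + 4 \cdot 283024\right) - 256556\right) 226190 = \left(\left(-3 + 1132096\right) - 256556\right) 226190 = \left(1132093 - 256556\right) 226190 = 875537 \cdot 226190 = 198037714030$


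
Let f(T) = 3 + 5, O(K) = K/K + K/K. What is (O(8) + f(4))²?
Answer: 100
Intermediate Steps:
O(K) = 2 (O(K) = 1 + 1 = 2)
f(T) = 8
(O(8) + f(4))² = (2 + 8)² = 10² = 100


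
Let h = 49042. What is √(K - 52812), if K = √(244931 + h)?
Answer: √(-52812 + √293973) ≈ 228.63*I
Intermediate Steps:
K = √293973 (K = √(244931 + 49042) = √293973 ≈ 542.19)
√(K - 52812) = √(√293973 - 52812) = √(-52812 + √293973)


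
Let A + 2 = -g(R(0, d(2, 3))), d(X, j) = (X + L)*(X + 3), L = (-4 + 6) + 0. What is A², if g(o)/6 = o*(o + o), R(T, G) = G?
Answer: 23059204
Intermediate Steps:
L = 2 (L = 2 + 0 = 2)
d(X, j) = (2 + X)*(3 + X) (d(X, j) = (X + 2)*(X + 3) = (2 + X)*(3 + X))
g(o) = 12*o² (g(o) = 6*(o*(o + o)) = 6*(o*(2*o)) = 6*(2*o²) = 12*o²)
A = -4802 (A = -2 - 12*(6 + 2² + 5*2)² = -2 - 12*(6 + 4 + 10)² = -2 - 12*20² = -2 - 12*400 = -2 - 1*4800 = -2 - 4800 = -4802)
A² = (-4802)² = 23059204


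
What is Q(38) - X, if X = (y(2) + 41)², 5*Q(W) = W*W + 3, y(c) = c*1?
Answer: -7798/5 ≈ -1559.6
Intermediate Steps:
y(c) = c
Q(W) = ⅗ + W²/5 (Q(W) = (W*W + 3)/5 = (W² + 3)/5 = (3 + W²)/5 = ⅗ + W²/5)
X = 1849 (X = (2 + 41)² = 43² = 1849)
Q(38) - X = (⅗ + (⅕)*38²) - 1*1849 = (⅗ + (⅕)*1444) - 1849 = (⅗ + 1444/5) - 1849 = 1447/5 - 1849 = -7798/5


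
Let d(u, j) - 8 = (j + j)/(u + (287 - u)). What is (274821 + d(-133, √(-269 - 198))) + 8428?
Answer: 283257 + 2*I*√467/287 ≈ 2.8326e+5 + 0.15059*I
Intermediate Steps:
d(u, j) = 8 + 2*j/287 (d(u, j) = 8 + (j + j)/(u + (287 - u)) = 8 + (2*j)/287 = 8 + (2*j)*(1/287) = 8 + 2*j/287)
(274821 + d(-133, √(-269 - 198))) + 8428 = (274821 + (8 + 2*√(-269 - 198)/287)) + 8428 = (274821 + (8 + 2*√(-467)/287)) + 8428 = (274821 + (8 + 2*(I*√467)/287)) + 8428 = (274821 + (8 + 2*I*√467/287)) + 8428 = (274829 + 2*I*√467/287) + 8428 = 283257 + 2*I*√467/287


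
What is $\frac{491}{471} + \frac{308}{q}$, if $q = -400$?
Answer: $\frac{12833}{47100} \approx 0.27246$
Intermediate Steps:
$\frac{491}{471} + \frac{308}{q} = \frac{491}{471} + \frac{308}{-400} = 491 \cdot \frac{1}{471} + 308 \left(- \frac{1}{400}\right) = \frac{491}{471} - \frac{77}{100} = \frac{12833}{47100}$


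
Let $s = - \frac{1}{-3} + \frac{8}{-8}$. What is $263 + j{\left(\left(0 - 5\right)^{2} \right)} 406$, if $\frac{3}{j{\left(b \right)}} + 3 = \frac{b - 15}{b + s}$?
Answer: $- \frac{1867}{9} \approx -207.44$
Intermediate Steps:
$s = - \frac{2}{3}$ ($s = \left(-1\right) \left(- \frac{1}{3}\right) + 8 \left(- \frac{1}{8}\right) = \frac{1}{3} - 1 = - \frac{2}{3} \approx -0.66667$)
$j{\left(b \right)} = \frac{3}{-3 + \frac{-15 + b}{- \frac{2}{3} + b}}$ ($j{\left(b \right)} = \frac{3}{-3 + \frac{b - 15}{b - \frac{2}{3}}} = \frac{3}{-3 + \frac{-15 + b}{- \frac{2}{3} + b}}$)
$263 + j{\left(\left(0 - 5\right)^{2} \right)} 406 = 263 + \frac{2 - 3 \left(0 - 5\right)^{2}}{13 + 2 \left(0 - 5\right)^{2}} \cdot 406 = 263 + \frac{2 - 3 \left(-5\right)^{2}}{13 + 2 \left(-5\right)^{2}} \cdot 406 = 263 + \frac{2 - 75}{13 + 2 \cdot 25} \cdot 406 = 263 + \frac{2 - 75}{13 + 50} \cdot 406 = 263 + \frac{1}{63} \left(-73\right) 406 = 263 - \frac{4234}{9} = - \frac{1867}{9}$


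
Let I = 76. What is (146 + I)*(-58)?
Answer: -12876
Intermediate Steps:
(146 + I)*(-58) = (146 + 76)*(-58) = 222*(-58) = -12876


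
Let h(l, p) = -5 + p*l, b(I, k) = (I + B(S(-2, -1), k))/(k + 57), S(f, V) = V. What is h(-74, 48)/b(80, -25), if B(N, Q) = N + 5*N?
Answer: -56912/37 ≈ -1538.2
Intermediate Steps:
B(N, Q) = 6*N
b(I, k) = (-6 + I)/(57 + k) (b(I, k) = (I + 6*(-1))/(k + 57) = (I - 6)/(57 + k) = (-6 + I)/(57 + k))
h(l, p) = -5 + l*p
h(-74, 48)/b(80, -25) = (-5 - 74*48)/(((-6 + 80)/(57 - 25))) = (-5 - 3552)/((74/32)) = -3557/((1/32)*74) = -3557/37/16 = -3557*16/37 = -56912/37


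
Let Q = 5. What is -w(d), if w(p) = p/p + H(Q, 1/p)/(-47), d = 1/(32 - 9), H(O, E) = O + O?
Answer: -37/47 ≈ -0.78723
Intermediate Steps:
H(O, E) = 2*O
d = 1/23 ≈ 0.043478
w(p) = 37/47 (w(p) = p/p + (2*5)/(-47) = 1 + 10*(-1/47) = 1 - 10/47 = 37/47)
-w(d) = -1*37/47 = -37/47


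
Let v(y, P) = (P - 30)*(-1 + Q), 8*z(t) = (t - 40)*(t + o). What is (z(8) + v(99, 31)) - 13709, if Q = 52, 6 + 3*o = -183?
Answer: -13438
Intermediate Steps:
o = -63 (o = -2 + (1/3)*(-183) = -2 - 61 = -63)
z(t) = (-63 + t)*(-40 + t)/8 (z(t) = ((t - 40)*(t - 63))/8 = ((-40 + t)*(-63 + t))/8 = ((-63 + t)*(-40 + t))/8 = (-63 + t)*(-40 + t)/8)
v(y, P) = -1530 + 51*P (v(y, P) = (P - 30)*(-1 + 52) = (-30 + P)*51 = -1530 + 51*P)
(z(8) + v(99, 31)) - 13709 = ((315 - 103/8*8 + (1/8)*8**2) + (-1530 + 51*31)) - 13709 = ((315 - 103 + (1/8)*64) + (-1530 + 1581)) - 13709 = ((315 - 103 + 8) + 51) - 13709 = (220 + 51) - 13709 = 271 - 13709 = -13438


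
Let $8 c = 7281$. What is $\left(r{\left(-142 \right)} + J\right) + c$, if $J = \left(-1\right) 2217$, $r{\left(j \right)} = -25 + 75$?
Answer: $- \frac{10055}{8} \approx -1256.9$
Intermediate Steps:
$r{\left(j \right)} = 50$
$J = -2217$
$c = \frac{7281}{8}$ ($c = \frac{1}{8} \cdot 7281 = \frac{7281}{8} \approx 910.13$)
$\left(r{\left(-142 \right)} + J\right) + c = \left(50 - 2217\right) + \frac{7281}{8} = -2167 + \frac{7281}{8} = - \frac{10055}{8}$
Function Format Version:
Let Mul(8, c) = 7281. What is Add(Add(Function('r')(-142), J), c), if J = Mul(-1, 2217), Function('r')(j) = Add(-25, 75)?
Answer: Rational(-10055, 8) ≈ -1256.9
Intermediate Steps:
Function('r')(j) = 50
J = -2217
c = Rational(7281, 8) (c = Mul(Rational(1, 8), 7281) = Rational(7281, 8) ≈ 910.13)
Add(Add(Function('r')(-142), J), c) = Add(Add(50, -2217), Rational(7281, 8)) = Add(-2167, Rational(7281, 8)) = Rational(-10055, 8)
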